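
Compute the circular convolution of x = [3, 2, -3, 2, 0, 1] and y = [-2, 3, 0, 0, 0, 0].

(x ⊛ y)[n] = Σ(m=0 to 5) x[m] · y[(n-m) mod 6]

Computing each output sample:
(x ⊛ y)[0] = -3
(x ⊛ y)[1] = 5
(x ⊛ y)[2] = 12
(x ⊛ y)[3] = -13
(x ⊛ y)[4] = 6
(x ⊛ y)[5] = -2

x ⊛ y = [-3, 5, 12, -13, 6, -2]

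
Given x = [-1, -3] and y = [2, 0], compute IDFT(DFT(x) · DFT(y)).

(x ⊛ y)[n] = Σ(m=0 to 1) x[m] · y[(n-m) mod 2]

Computing each output sample:
(x ⊛ y)[0] = -2
(x ⊛ y)[1] = -6

x ⊛ y = [-2, -6]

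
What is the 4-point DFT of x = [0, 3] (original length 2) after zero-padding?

Original 2-point DFT: [3, -3]
Zero-padded 4-point DFT provides frequency interpolation.

DFT_4([x, 0, ...]) = [3, -3i, -3, 3i]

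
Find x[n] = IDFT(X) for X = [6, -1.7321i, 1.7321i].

x[n] = (1/3) Σ(k=0 to 2) X[k] · e^(2πikn/3)

Computing each x[n]:
x[0] = 2
x[1] = 3
x[2] = 1

x = [2, 3, 1]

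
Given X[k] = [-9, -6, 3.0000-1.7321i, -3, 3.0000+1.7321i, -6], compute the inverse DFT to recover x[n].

x[n] = (1/6) Σ(k=0 to 5) X[k] · e^(2πikn/6)

Computing each x[n]:
x[0] = -3
x[1] = -2
x[2] = -2
x[3] = 2
x[4] = -1
x[5] = -3

x = [-3, -2, -2, 2, -1, -3]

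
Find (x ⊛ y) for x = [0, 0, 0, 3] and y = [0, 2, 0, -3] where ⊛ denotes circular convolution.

(x ⊛ y)[n] = Σ(m=0 to 3) x[m] · y[(n-m) mod 4]

Computing each output sample:
(x ⊛ y)[0] = 6
(x ⊛ y)[1] = 0
(x ⊛ y)[2] = -9
(x ⊛ y)[3] = 0

x ⊛ y = [6, 0, -9, 0]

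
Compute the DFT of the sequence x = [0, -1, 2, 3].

X[k] = Σ(n=0 to 3) x[n] · ω_4^(nk)
where ω_4 = e^(-2πi/4)

Computing each X[k]:
X[0] = 4
X[1] = -2+4i
X[2] = 0
X[3] = -2-4i

X = [4, -2+4i, 0, -2-4i]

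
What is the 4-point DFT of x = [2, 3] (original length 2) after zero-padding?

Original 2-point DFT: [5, -1]
Zero-padded 4-point DFT provides frequency interpolation.

DFT_4([x, 0, ...]) = [5, 2-3i, -1, 2+3i]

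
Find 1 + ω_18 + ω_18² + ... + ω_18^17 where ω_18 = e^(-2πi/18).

Sum of all nth roots of unity equals 0 for n > 1 (geometric series with r ≠ 1).

0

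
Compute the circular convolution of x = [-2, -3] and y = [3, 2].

(x ⊛ y)[n] = Σ(m=0 to 1) x[m] · y[(n-m) mod 2]

Computing each output sample:
(x ⊛ y)[0] = -12
(x ⊛ y)[1] = -13

x ⊛ y = [-12, -13]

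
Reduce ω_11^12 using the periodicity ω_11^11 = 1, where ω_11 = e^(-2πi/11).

Since ω_11^11 = 1, powers reduce modulo 11.
12 mod 11 = 1
So ω_11^12 = ω_11^1 = e^(-2πi·1/11)

ω_11^12 = ω_11^1 = 0.8413-0.5406i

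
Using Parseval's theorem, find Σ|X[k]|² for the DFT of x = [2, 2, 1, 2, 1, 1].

Parseval: Σ|x[n]|² = (1/N)Σ|X[k]|², so Σ|X[k]|² = N·Σ|x[n]|² = 6·15.0000

Σ|X[k]|² = N·Σ|x[n]|² = 6·15.0000 = 90.0000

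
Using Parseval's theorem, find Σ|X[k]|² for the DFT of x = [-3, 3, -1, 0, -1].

Parseval: Σ|x[n]|² = (1/N)Σ|X[k]|², so Σ|X[k]|² = N·Σ|x[n]|² = 5·20.0000

Σ|X[k]|² = N·Σ|x[n]|² = 5·20.0000 = 100.0000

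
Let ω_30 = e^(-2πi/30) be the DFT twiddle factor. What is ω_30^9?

ω_30^9 = e^(-2πi·9/30)
= cos(-2π·9/30) + i·sin(-2π·9/30)
= cos(-18π/30) + i·sin(-18π/30)

ω_30^9 = cos(-18π/30) + i·sin(-18π/30) = -0.3090-0.9511i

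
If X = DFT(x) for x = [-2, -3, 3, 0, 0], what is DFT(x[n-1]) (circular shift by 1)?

Time shift by 1: X_shifted[k] = ω_5^(1k) · X[k]
Shifted x = [0, -2, -3, 3, 0]

DFT(x[n-1]) = [-2, -0.6180+5.4288i, 1.6180-4.5308i, 1.6180+4.5308i, -0.6180-5.4288i]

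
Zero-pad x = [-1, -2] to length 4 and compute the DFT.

Original 2-point DFT: [-3, 1]
Zero-padded 4-point DFT provides frequency interpolation.

DFT_4([x, 0, ...]) = [-3, -1+2i, 1, -1-2i]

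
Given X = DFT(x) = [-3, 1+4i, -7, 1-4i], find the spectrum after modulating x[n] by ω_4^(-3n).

Modulation property: DFT(ω_4^(-3n)·x[n]) = X[(k-3) mod 4], so circularly shift X by 3 positions.

X[k-3] = [1+4i, -7, 1-4i, -3]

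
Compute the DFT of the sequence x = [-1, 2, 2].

X[k] = Σ(n=0 to 2) x[n] · ω_3^(nk)
where ω_3 = e^(-2πi/3)

Computing each X[k]:
X[0] = 3
X[1] = -3
X[2] = -3

X = [3, -3, -3]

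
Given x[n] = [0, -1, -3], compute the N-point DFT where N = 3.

X[k] = Σ(n=0 to 2) x[n] · ω_3^(nk)
where ω_3 = e^(-2πi/3)

Computing each X[k]:
X[0] = -4
X[1] = 2.0000-1.7321i
X[2] = 2.0000+1.7321i

X = [-4, 2.0000-1.7321i, 2.0000+1.7321i]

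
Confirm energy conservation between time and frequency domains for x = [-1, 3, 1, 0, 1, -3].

Time domain:
Σ|x[n]|² = |-1|² + |3|² + |1|² + |0|² + |1|² + |-3|² = 21.0000

Frequency domain:
(1/6)Σ|X[k]|² = (1/6)(|1|² + |-2.0000-5.1962i|² + |-2.0000-5.1962i|² + |1|² + |-2.0000+5.1962i|² + |-2.0000+5.1962i|²) = (1/6)·126.0000 = 21.0000

Both sides agree, confirming Parseval's theorem.

Σ|x[n]|² = (1/N)Σ|X[k]|² = 21.0000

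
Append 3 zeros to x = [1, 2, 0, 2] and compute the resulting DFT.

Original 4-point DFT: [5, 1, -3, 1]
Zero-padded 7-point DFT provides frequency interpolation.

DFT_7([x, 0, ...]) = [5, 0.4450-2.4314i, 1.8019-0.3862i, -1.2470-2.8176i, -1.2470+2.8176i, 1.8019+0.3862i, 0.4450+2.4314i]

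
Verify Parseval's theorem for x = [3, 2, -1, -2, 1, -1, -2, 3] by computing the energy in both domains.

Time domain:
Σ|x[n]|² = |3|² + |2|² + |-1|² + |-2|² + |1|² + |-1|² + |-2|² + |3|² = 33.0000

Frequency domain:
(1/8)Σ|X[k]|² = (1/8)(|3|² + |7.6569+0.4142i|² + |7|² + |-3.6569+2.4142i|² + |-1|² + |-3.6569-2.4142i|² + |7|² + |7.6569-0.4142i|²) = (1/8)·264.0000 = 33.0000

Both sides agree, confirming Parseval's theorem.

Σ|x[n]|² = (1/N)Σ|X[k]|² = 33.0000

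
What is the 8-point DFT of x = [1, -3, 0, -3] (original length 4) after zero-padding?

Original 4-point DFT: [-5, 1, 7, 1]
Zero-padded 8-point DFT provides frequency interpolation.

DFT_8([x, 0, ...]) = [-5, 1.0000+4.2426i, 1, 1.0000+4.2426i, 7, 1.0000-4.2426i, 1, 1.0000-4.2426i]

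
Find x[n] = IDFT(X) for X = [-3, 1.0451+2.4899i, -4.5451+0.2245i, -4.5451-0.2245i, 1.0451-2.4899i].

x[n] = (1/5) Σ(k=0 to 4) X[k] · e^(2πikn/5)

Computing each x[n]:
x[0] = -2
x[1] = 0
x[2] = -2
x[3] = -1
x[4] = 2

x = [-2, 0, -2, -1, 2]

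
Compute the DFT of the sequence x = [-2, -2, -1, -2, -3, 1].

X[k] = Σ(n=0 to 5) x[n] · ω_6^(nk)
where ω_6 = e^(-2πi/6)

Computing each X[k]:
X[0] = -9
X[1] = 1.5000+0.8660i
X[2] = -1.5000+4.3301i
X[3] = -3
X[4] = -1.5000-4.3301i
X[5] = 1.5000-0.8660i

X = [-9, 1.5000+0.8660i, -1.5000+4.3301i, -3, -1.5000-4.3301i, 1.5000-0.8660i]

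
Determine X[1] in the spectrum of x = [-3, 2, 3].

X[1] = Σ(n=0 to 2) x[n] · ω_3^(1n) where ω_3 = e^(-2πi/3)
= (-3)·ω_3^0 + (2)·ω_3^1 + (3)·ω_3^2

X[1] = -5.5000+0.8660i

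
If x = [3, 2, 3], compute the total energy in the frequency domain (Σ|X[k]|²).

Parseval: Σ|x[n]|² = (1/N)Σ|X[k]|², so Σ|X[k]|² = N·Σ|x[n]|² = 3·22.0000

Σ|X[k]|² = N·Σ|x[n]|² = 3·22.0000 = 66.0000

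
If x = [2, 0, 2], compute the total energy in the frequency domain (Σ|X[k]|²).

Parseval: Σ|x[n]|² = (1/N)Σ|X[k]|², so Σ|X[k]|² = N·Σ|x[n]|² = 3·8.0000

Σ|X[k]|² = N·Σ|x[n]|² = 3·8.0000 = 24.0000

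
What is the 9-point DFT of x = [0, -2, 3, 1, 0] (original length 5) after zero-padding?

Original 5-point DFT: [2, -3.8541+0.7265i, 2.8541+3.0777i, 2.8541-3.0777i, -3.8541-0.7265i]
Zero-padded 9-point DFT provides frequency interpolation.

DFT_9([x, 0, ...]) = [2, -1.5111-2.5349i, -3.6664+1.8096i, 0.5000+4.3301i, 3.6775+1.7464i, 3.6775-1.7464i, 0.5000-4.3301i, -3.6664-1.8096i, -1.5111+2.5349i]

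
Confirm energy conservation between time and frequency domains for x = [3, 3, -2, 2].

Time domain:
Σ|x[n]|² = |3|² + |3|² + |-2|² + |2|² = 26.0000

Frequency domain:
(1/4)Σ|X[k]|² = (1/4)(|6|² + |5-1i|² + |-4|² + |5+1i|²) = (1/4)·104.0000 = 26.0000

Both sides agree, confirming Parseval's theorem.

Σ|x[n]|² = (1/N)Σ|X[k]|² = 26.0000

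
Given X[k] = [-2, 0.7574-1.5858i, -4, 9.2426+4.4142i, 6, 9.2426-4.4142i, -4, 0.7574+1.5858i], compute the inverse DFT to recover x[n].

x[n] = (1/8) Σ(k=0 to 7) X[k] · e^(2πikn/8)

Computing each x[n]:
x[0] = 2
x[1] = -3
x[2] = 3
x[3] = 0
x[4] = -3
x[5] = 1
x[6] = 0
x[7] = -2

x = [2, -3, 3, 0, -3, 1, 0, -2]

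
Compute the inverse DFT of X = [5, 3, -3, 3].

x[n] = (1/4) Σ(k=0 to 3) X[k] · e^(2πikn/4)

Computing each x[n]:
x[0] = 2
x[1] = 2
x[2] = -1
x[3] = 2

x = [2, 2, -1, 2]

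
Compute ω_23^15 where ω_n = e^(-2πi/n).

ω_23^15 = e^(-2πi·15/23)
= cos(-2π·15/23) + i·sin(-2π·15/23)
= cos(-30π/23) + i·sin(-30π/23)

ω_23^15 = cos(-30π/23) + i·sin(-30π/23) = -0.5767+0.8170i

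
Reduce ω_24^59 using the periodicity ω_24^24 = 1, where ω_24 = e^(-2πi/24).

Since ω_24^24 = 1, powers reduce modulo 24.
59 mod 24 = 11
So ω_24^59 = ω_24^11 = e^(-2πi·11/24)

ω_24^59 = ω_24^11 = -0.9659-0.2588i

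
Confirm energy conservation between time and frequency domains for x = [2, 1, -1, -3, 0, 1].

Time domain:
Σ|x[n]|² = |2|² + |1|² + |-1|² + |-3|² + |0|² + |1|² = 16.0000

Frequency domain:
(1/6)Σ|X[k]|² = (1/6)(|0|² + |6.5000+0.8660i|² + |-1.5000-0.8660i|² + |2|² + |-1.5000+0.8660i|² + |6.5000-0.8660i|²) = (1/6)·96.0000 = 16.0000

Both sides agree, confirming Parseval's theorem.

Σ|x[n]|² = (1/N)Σ|X[k]|² = 16.0000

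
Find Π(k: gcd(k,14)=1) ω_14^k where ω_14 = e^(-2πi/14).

The primitive 14th roots of unity are ω_14^k for k coprime to 14: k ∈ {1, 3, 5, 9, 11, 13}
Their product equals the constant term of the cyclotomic polynomial Φ_14(x) up to sign.
For n ≥ 3, the product of all primitive nth roots of unity is 1. (For n=1 it is 1; for n=2 it is -1.)

1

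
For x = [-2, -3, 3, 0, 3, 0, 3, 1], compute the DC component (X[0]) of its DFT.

X[0] = Σ(n=0 to 7) x[n] · ω_8^0 = Σ x[n]
= (-2) + (-3) + (3) + (0) + (3) + (0) + (3) + (1)

X[0] = 5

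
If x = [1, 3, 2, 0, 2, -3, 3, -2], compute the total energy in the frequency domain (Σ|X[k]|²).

Parseval: Σ|x[n]|² = (1/N)Σ|X[k]|², so Σ|X[k]|² = N·Σ|x[n]|² = 8·40.0000

Σ|X[k]|² = N·Σ|x[n]|² = 8·40.0000 = 320.0000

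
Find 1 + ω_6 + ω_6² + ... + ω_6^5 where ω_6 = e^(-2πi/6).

Sum of all nth roots of unity equals 0 for n > 1 (geometric series with r ≠ 1).

0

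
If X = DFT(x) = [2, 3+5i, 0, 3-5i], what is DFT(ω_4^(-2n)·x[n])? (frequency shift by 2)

Modulation property: DFT(ω_4^(-2n)·x[n]) = X[(k-2) mod 4], so circularly shift X by 2 positions.

X[k-2] = [0, 3-5i, 2, 3+5i]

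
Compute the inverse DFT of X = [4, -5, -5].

x[n] = (1/3) Σ(k=0 to 2) X[k] · e^(2πikn/3)

Computing each x[n]:
x[0] = -2
x[1] = 3
x[2] = 3

x = [-2, 3, 3]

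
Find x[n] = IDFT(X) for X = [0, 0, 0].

x[n] = (1/3) Σ(k=0 to 2) X[k] · e^(2πikn/3)

Computing each x[n]:
x[0] = 0
x[1] = 0
x[2] = 0

x = [0, 0, 0]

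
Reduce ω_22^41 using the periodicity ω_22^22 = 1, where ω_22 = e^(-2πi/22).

Since ω_22^22 = 1, powers reduce modulo 22.
41 mod 22 = 19
So ω_22^41 = ω_22^19 = e^(-2πi·19/22)

ω_22^41 = ω_22^19 = 0.6549+0.7557i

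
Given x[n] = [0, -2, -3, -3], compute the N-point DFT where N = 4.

X[k] = Σ(n=0 to 3) x[n] · ω_4^(nk)
where ω_4 = e^(-2πi/4)

Computing each X[k]:
X[0] = -8
X[1] = 3-1i
X[2] = 2
X[3] = 3+1i

X = [-8, 3-1i, 2, 3+1i]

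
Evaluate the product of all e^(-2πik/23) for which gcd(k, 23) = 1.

The primitive 23rd roots of unity are ω_23^k for k coprime to 23: k ∈ {1, 2, 3, 4, 5, 6, 7, 8, 9, 10, 11, 12, 13, 14, 15, 16, 17, 18, 19, 20, 21, 22}
Their product equals the constant term of the cyclotomic polynomial Φ_23(x) up to sign.
For n ≥ 3, the product of all primitive nth roots of unity is 1. (For n=1 it is 1; for n=2 it is -1.)

1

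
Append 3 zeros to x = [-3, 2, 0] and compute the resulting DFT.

Original 3-point DFT: [-1, -4.0000-1.7321i, -4.0000+1.7321i]
Zero-padded 6-point DFT provides frequency interpolation.

DFT_6([x, 0, ...]) = [-1, -2.0000-1.7321i, -4.0000-1.7321i, -5, -4.0000+1.7321i, -2.0000+1.7321i]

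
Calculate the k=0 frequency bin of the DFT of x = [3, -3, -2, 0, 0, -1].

X[0] = Σ(n=0 to 5) x[n] · ω_6^0 = Σ x[n]
= (3) + (-3) + (-2) + (0) + (0) + (-1)

X[0] = -3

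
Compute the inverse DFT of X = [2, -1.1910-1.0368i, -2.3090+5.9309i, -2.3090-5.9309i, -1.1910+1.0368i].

x[n] = (1/5) Σ(k=0 to 4) X[k] · e^(2πikn/5)

Computing each x[n]:
x[0] = -1
x[1] = 0
x[2] = 3
x[3] = -2
x[4] = 2

x = [-1, 0, 3, -2, 2]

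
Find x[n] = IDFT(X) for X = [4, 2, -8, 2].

x[n] = (1/4) Σ(k=0 to 3) X[k] · e^(2πikn/4)

Computing each x[n]:
x[0] = 0
x[1] = 3
x[2] = -2
x[3] = 3

x = [0, 3, -2, 3]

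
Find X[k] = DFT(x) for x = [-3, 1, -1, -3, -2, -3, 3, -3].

X[k] = Σ(n=0 to 7) x[n] · ω_8^(nk)
where ω_8 = e^(-2πi/8)

Computing each X[k]:
X[0] = -11
X[1] = 1.8284+1.1716i
X[2] = -7-4i
X[3] = -3.8284-6.8284i
X[4] = 5
X[5] = -3.8284+6.8284i
X[6] = -7+4i
X[7] = 1.8284-1.1716i

X = [-11, 1.8284+1.1716i, -7-4i, -3.8284-6.8284i, 5, -3.8284+6.8284i, -7+4i, 1.8284-1.1716i]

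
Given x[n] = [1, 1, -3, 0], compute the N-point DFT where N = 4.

X[k] = Σ(n=0 to 3) x[n] · ω_4^(nk)
where ω_4 = e^(-2πi/4)

Computing each X[k]:
X[0] = -1
X[1] = 4-1i
X[2] = -3
X[3] = 4+1i

X = [-1, 4-1i, -3, 4+1i]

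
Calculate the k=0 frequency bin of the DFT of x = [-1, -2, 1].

X[0] = Σ(n=0 to 2) x[n] · ω_3^0 = Σ x[n]
= (-1) + (-2) + (1)

X[0] = -2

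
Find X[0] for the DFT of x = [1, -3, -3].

X[0] = Σ(n=0 to 2) x[n] · ω_3^0 = Σ x[n]
= (1) + (-3) + (-3)

X[0] = -5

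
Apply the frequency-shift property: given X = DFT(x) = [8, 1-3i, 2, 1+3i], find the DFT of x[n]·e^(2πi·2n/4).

Modulation property: DFT(ω_4^(-2n)·x[n]) = X[(k-2) mod 4], so circularly shift X by 2 positions.

X[k-2] = [2, 1+3i, 8, 1-3i]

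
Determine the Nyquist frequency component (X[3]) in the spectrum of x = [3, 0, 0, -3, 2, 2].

X[3] = Σ(n=0 to 5) x[n] · ω_6^(3n) where ω_6 = e^(-2πi/6)
= (3)·ω_6^0 + (0)·ω_6^3 + (0)·ω_6^6 + (-3)·ω_6^9 + (2)·ω_6^12 + (2)·ω_6^15

X[3] = 6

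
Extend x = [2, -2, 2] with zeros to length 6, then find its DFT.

Original 3-point DFT: [2, 2.0000+3.4641i, 2.0000-3.4641i]
Zero-padded 6-point DFT provides frequency interpolation.

DFT_6([x, 0, ...]) = [2, 0, 2.0000+3.4641i, 6, 2.0000-3.4641i, 0]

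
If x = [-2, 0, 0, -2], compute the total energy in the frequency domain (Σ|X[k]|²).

Parseval: Σ|x[n]|² = (1/N)Σ|X[k]|², so Σ|X[k]|² = N·Σ|x[n]|² = 4·8.0000

Σ|X[k]|² = N·Σ|x[n]|² = 4·8.0000 = 32.0000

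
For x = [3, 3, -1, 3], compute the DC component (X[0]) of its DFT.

X[0] = Σ(n=0 to 3) x[n] · ω_4^0 = Σ x[n]
= (3) + (3) + (-1) + (3)

X[0] = 8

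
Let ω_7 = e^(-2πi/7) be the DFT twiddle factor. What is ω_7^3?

ω_7^3 = e^(-2πi·3/7)
= cos(-2π·3/7) + i·sin(-2π·3/7)
= cos(-6π/7) + i·sin(-6π/7)

ω_7^3 = cos(-6π/7) + i·sin(-6π/7) = -0.9010-0.4339i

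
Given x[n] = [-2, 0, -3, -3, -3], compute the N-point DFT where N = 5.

X[k] = Σ(n=0 to 4) x[n] · ω_5^(nk)
where ω_5 = e^(-2πi/5)

Computing each X[k]:
X[0] = -11
X[1] = 1.9271-2.8532i
X[2] = -1.4271-1.7634i
X[3] = -1.4271+1.7634i
X[4] = 1.9271+2.8532i

X = [-11, 1.9271-2.8532i, -1.4271-1.7634i, -1.4271+1.7634i, 1.9271+2.8532i]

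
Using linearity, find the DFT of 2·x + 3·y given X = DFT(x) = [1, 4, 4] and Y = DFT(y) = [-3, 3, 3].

By linearity: DFT(2x + 3y) = 2·DFT(x) + 3·DFT(y)
= 2·[1, 4, 4] + 3·[-3, 3, 3]

Computing element-wise:
Z[0] = 2·(1) + 3·(-3) = -7
Z[1] = 2·(4) + 3·(3) = 17
Z[2] = 2·(4) + 3·(3) = 17

DFT(2x + 3y) = 2·X + 3·Y = [-7, 17, 17]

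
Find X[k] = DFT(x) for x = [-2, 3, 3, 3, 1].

X[k] = Σ(n=0 to 4) x[n] · ω_5^(nk)
where ω_5 = e^(-2πi/5)

Computing each X[k]:
X[0] = 8
X[1] = -5.6180-1.9021i
X[2] = -3.3820-1.1756i
X[3] = -3.3820+1.1756i
X[4] = -5.6180+1.9021i

X = [8, -5.6180-1.9021i, -3.3820-1.1756i, -3.3820+1.1756i, -5.6180+1.9021i]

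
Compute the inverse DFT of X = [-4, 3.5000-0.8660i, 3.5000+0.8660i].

x[n] = (1/3) Σ(k=0 to 2) X[k] · e^(2πikn/3)

Computing each x[n]:
x[0] = 1
x[1] = -2
x[2] = -3

x = [1, -2, -3]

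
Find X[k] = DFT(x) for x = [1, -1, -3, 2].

X[k] = Σ(n=0 to 3) x[n] · ω_4^(nk)
where ω_4 = e^(-2πi/4)

Computing each X[k]:
X[0] = -1
X[1] = 4+3i
X[2] = -3
X[3] = 4-3i

X = [-1, 4+3i, -3, 4-3i]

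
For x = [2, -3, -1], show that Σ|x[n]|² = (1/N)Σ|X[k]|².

Time domain:
Σ|x[n]|² = |2|² + |-3|² + |-1|² = 14.0000

Frequency domain:
(1/3)Σ|X[k]|² = (1/3)(|-2|² + |4.0000+1.7321i|² + |4.0000-1.7321i|²) = (1/3)·42.0000 = 14.0000

Both sides agree, confirming Parseval's theorem.

Σ|x[n]|² = (1/N)Σ|X[k]|² = 14.0000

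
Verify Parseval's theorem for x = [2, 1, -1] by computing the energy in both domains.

Time domain:
Σ|x[n]|² = |2|² + |1|² + |-1|² = 6.0000

Frequency domain:
(1/3)Σ|X[k]|² = (1/3)(|2|² + |2.0000-1.7321i|² + |2.0000+1.7321i|²) = (1/3)·18.0000 = 6.0000

Both sides agree, confirming Parseval's theorem.

Σ|x[n]|² = (1/N)Σ|X[k]|² = 6.0000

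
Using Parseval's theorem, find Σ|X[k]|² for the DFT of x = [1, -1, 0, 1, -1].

Parseval: Σ|x[n]|² = (1/N)Σ|X[k]|², so Σ|X[k]|² = N·Σ|x[n]|² = 5·4.0000

Σ|X[k]|² = N·Σ|x[n]|² = 5·4.0000 = 20.0000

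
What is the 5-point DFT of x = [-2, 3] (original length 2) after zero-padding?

Original 2-point DFT: [1, -5]
Zero-padded 5-point DFT provides frequency interpolation.

DFT_5([x, 0, ...]) = [1, -1.0729-2.8532i, -4.4271-1.7634i, -4.4271+1.7634i, -1.0729+2.8532i]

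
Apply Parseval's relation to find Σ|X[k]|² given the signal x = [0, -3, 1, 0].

Parseval: Σ|x[n]|² = (1/N)Σ|X[k]|², so Σ|X[k]|² = N·Σ|x[n]|² = 4·10.0000

Σ|X[k]|² = N·Σ|x[n]|² = 4·10.0000 = 40.0000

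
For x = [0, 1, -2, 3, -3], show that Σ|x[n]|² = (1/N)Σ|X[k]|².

Time domain:
Σ|x[n]|² = |0|² + |1|² + |-2|² + |3|² + |-3|² = 23.0000

Frequency domain:
(1/5)Σ|X[k]|² = (1/5)(|-1|² + |-1.4271-0.8653i|² + |1.9271-7.1064i|² + |1.9271+7.1064i|² + |-1.4271+0.8653i|²) = (1/5)·115.0000 = 23.0000

Both sides agree, confirming Parseval's theorem.

Σ|x[n]|² = (1/N)Σ|X[k]|² = 23.0000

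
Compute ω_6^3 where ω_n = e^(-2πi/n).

ω_6^3 = e^(-2πi·3/6)
= cos(-2π·3/6) + i·sin(-2π·3/6)
= cos(-6π/6) + i·sin(-6π/6)

ω_6^3 = cos(-6π/6) + i·sin(-6π/6) = -1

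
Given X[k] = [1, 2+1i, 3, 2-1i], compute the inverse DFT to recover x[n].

x[n] = (1/4) Σ(k=0 to 3) X[k] · e^(2πikn/4)

Computing each x[n]:
x[0] = 2
x[1] = -1
x[2] = 0
x[3] = 0

x = [2, -1, 0, 0]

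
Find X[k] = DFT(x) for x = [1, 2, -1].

X[k] = Σ(n=0 to 2) x[n] · ω_3^(nk)
where ω_3 = e^(-2πi/3)

Computing each X[k]:
X[0] = 2
X[1] = 0.5000-2.5981i
X[2] = 0.5000+2.5981i

X = [2, 0.5000-2.5981i, 0.5000+2.5981i]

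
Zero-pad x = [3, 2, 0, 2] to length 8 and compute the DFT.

Original 4-point DFT: [7, 3, -1, 3]
Zero-padded 8-point DFT provides frequency interpolation.

DFT_8([x, 0, ...]) = [7, 3.0000-2.8284i, 3, 3.0000-2.8284i, -1, 3.0000+2.8284i, 3, 3.0000+2.8284i]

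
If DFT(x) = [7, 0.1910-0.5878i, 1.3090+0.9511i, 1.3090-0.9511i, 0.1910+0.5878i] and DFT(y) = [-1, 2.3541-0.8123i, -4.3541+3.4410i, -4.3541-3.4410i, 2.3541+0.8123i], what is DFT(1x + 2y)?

By linearity: DFT(1x + 2y) = 1·DFT(x) + 2·DFT(y)
= 1·[7, 0.1910-0.5878i, 1.3090+0.9511i, 1.3090-0.9511i, 0.1910+0.5878i] + 2·[-1, 2.3541-0.8123i, -4.3541+3.4410i, -4.3541-3.4410i, 2.3541+0.8123i]

Computing element-wise:
Z[0] = 1·(7) + 2·(-1) = 5
Z[1] = 1·(0.1910-0.5878i) + 2·(2.3541-0.8123i) = 4.8992-2.2124i
Z[2] = 1·(1.3090+0.9511i) + 2·(-4.3541+3.4410i) = -7.3992+7.8331i
Z[3] = 1·(1.3090-0.9511i) + 2·(-4.3541-3.4410i) = -7.3992-7.8331i
Z[4] = 1·(0.1910+0.5878i) + 2·(2.3541+0.8123i) = 4.8992+2.2124i

DFT(1x + 2y) = 1·X + 2·Y = [5, 4.8992-2.2124i, -7.3992+7.8331i, -7.3992-7.8331i, 4.8992+2.2124i]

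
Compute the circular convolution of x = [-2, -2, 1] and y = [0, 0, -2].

(x ⊛ y)[n] = Σ(m=0 to 2) x[m] · y[(n-m) mod 3]

Computing each output sample:
(x ⊛ y)[0] = 4
(x ⊛ y)[1] = -2
(x ⊛ y)[2] = 4

x ⊛ y = [4, -2, 4]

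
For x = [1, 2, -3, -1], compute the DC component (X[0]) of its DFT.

X[0] = Σ(n=0 to 3) x[n] · ω_4^0 = Σ x[n]
= (1) + (2) + (-3) + (-1)

X[0] = -1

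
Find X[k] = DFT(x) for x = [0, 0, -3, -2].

X[k] = Σ(n=0 to 3) x[n] · ω_4^(nk)
where ω_4 = e^(-2πi/4)

Computing each X[k]:
X[0] = -5
X[1] = 3-2i
X[2] = -1
X[3] = 3+2i

X = [-5, 3-2i, -1, 3+2i]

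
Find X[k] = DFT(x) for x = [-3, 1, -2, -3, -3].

X[k] = Σ(n=0 to 4) x[n] · ω_5^(nk)
where ω_5 = e^(-2πi/5)

Computing each X[k]:
X[0] = -10
X[1] = 0.4271-4.3920i
X[2] = -2.9271-1.4001i
X[3] = -2.9271+1.4001i
X[4] = 0.4271+4.3920i

X = [-10, 0.4271-4.3920i, -2.9271-1.4001i, -2.9271+1.4001i, 0.4271+4.3920i]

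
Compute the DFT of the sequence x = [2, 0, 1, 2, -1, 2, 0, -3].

X[k] = Σ(n=0 to 7) x[n] · ω_8^(nk)
where ω_8 = e^(-2πi/8)

Computing each X[k]:
X[0] = 3
X[1] = -1.9497-3.1213i
X[2] = -3i
X[3] = 7.9497-1.1213i
X[4] = 1
X[5] = 7.9497+1.1213i
X[6] = 3i
X[7] = -1.9497+3.1213i

X = [3, -1.9497-3.1213i, -3i, 7.9497-1.1213i, 1, 7.9497+1.1213i, 3i, -1.9497+3.1213i]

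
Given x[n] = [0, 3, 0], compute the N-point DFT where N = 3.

X[k] = Σ(n=0 to 2) x[n] · ω_3^(nk)
where ω_3 = e^(-2πi/3)

Computing each X[k]:
X[0] = 3
X[1] = -1.5000-2.5981i
X[2] = -1.5000+2.5981i

X = [3, -1.5000-2.5981i, -1.5000+2.5981i]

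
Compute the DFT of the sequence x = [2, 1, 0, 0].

X[k] = Σ(n=0 to 3) x[n] · ω_4^(nk)
where ω_4 = e^(-2πi/4)

Computing each X[k]:
X[0] = 3
X[1] = 2-1i
X[2] = 1
X[3] = 2+1i

X = [3, 2-1i, 1, 2+1i]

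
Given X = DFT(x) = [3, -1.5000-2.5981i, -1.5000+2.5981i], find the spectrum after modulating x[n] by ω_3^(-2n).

Modulation property: DFT(ω_3^(-2n)·x[n]) = X[(k-2) mod 3], so circularly shift X by 2 positions.

X[k-2] = [-1.5000-2.5981i, -1.5000+2.5981i, 3]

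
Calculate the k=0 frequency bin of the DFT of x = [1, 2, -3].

X[0] = Σ(n=0 to 2) x[n] · ω_3^0 = Σ x[n]
= (1) + (2) + (-3)

X[0] = 0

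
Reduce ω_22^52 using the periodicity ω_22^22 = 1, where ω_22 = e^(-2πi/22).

Since ω_22^22 = 1, powers reduce modulo 22.
52 mod 22 = 8
So ω_22^52 = ω_22^8 = e^(-2πi·8/22)

ω_22^52 = ω_22^8 = -0.6549-0.7557i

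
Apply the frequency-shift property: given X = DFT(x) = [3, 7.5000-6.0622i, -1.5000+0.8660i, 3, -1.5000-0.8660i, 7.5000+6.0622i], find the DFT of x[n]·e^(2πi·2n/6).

Modulation property: DFT(ω_6^(-2n)·x[n]) = X[(k-2) mod 6], so circularly shift X by 2 positions.

X[k-2] = [-1.5000-0.8660i, 7.5000+6.0622i, 3, 7.5000-6.0622i, -1.5000+0.8660i, 3]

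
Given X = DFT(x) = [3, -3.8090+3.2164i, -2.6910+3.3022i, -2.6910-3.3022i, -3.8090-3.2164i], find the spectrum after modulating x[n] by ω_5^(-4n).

Modulation property: DFT(ω_5^(-4n)·x[n]) = X[(k-4) mod 5], so circularly shift X by 4 positions.

X[k-4] = [-3.8090+3.2164i, -2.6910+3.3022i, -2.6910-3.3022i, -3.8090-3.2164i, 3]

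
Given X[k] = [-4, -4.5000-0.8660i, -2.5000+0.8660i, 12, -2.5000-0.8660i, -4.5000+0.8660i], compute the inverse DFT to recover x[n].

x[n] = (1/6) Σ(k=0 to 5) X[k] · e^(2πikn/6)

Computing each x[n]:
x[0] = -1
x[1] = -3
x[2] = 3
x[3] = -2
x[4] = 2
x[5] = -3

x = [-1, -3, 3, -2, 2, -3]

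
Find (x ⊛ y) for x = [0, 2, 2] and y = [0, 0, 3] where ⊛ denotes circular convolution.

(x ⊛ y)[n] = Σ(m=0 to 2) x[m] · y[(n-m) mod 3]

Computing each output sample:
(x ⊛ y)[0] = 6
(x ⊛ y)[1] = 6
(x ⊛ y)[2] = 0

x ⊛ y = [6, 6, 0]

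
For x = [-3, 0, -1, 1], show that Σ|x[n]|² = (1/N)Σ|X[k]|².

Time domain:
Σ|x[n]|² = |-3|² + |0|² + |-1|² + |1|² = 11.0000

Frequency domain:
(1/4)Σ|X[k]|² = (1/4)(|-3|² + |-2+1i|² + |-5|² + |-2-1i|²) = (1/4)·44.0000 = 11.0000

Both sides agree, confirming Parseval's theorem.

Σ|x[n]|² = (1/N)Σ|X[k]|² = 11.0000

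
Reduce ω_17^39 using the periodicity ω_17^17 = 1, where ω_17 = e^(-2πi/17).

Since ω_17^17 = 1, powers reduce modulo 17.
39 mod 17 = 5
So ω_17^39 = ω_17^5 = e^(-2πi·5/17)

ω_17^39 = ω_17^5 = -0.2737-0.9618i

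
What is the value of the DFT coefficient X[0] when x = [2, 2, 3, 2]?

X[0] = Σ(n=0 to 3) x[n] · ω_4^0 = Σ x[n]
= (2) + (2) + (3) + (2)

X[0] = 9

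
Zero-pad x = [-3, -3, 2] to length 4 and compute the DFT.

Original 3-point DFT: [-4, -2.5000+4.3301i, -2.5000-4.3301i]
Zero-padded 4-point DFT provides frequency interpolation.

DFT_4([x, 0, ...]) = [-4, -5+3i, 2, -5-3i]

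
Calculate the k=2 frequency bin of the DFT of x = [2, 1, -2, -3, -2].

X[2] = Σ(n=0 to 4) x[n] · ω_5^(2n) where ω_5 = e^(-2πi/5)
= (2)·ω_5^0 + (1)·ω_5^2 + (-2)·ω_5^4 + (-3)·ω_5^6 + (-2)·ω_5^8

X[2] = 1.2639-0.8123i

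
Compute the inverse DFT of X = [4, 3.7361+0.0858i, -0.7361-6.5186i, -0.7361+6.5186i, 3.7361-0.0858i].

x[n] = (1/5) Σ(k=0 to 4) X[k] · e^(2πikn/5)

Computing each x[n]:
x[0] = 2
x[1] = 3
x[2] = -3
x[3] = 2
x[4] = 0

x = [2, 3, -3, 2, 0]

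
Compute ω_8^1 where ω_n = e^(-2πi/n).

ω_8^1 = e^(-2πi·1/8)
= cos(-2π·1/8) + i·sin(-2π·1/8)
= cos(-2π/8) + i·sin(-2π/8)

ω_8^1 = cos(-2π/8) + i·sin(-2π/8) = 0.7071-0.7071i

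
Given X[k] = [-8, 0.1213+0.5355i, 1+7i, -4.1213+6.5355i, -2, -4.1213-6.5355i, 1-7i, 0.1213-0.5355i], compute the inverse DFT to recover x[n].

x[n] = (1/8) Σ(k=0 to 7) X[k] · e^(2πikn/8)

Computing each x[n]:
x[0] = -2
x[1] = -3
x[2] = 0
x[3] = -1
x[4] = 0
x[5] = -2
x[6] = -3
x[7] = 3

x = [-2, -3, 0, -1, 0, -2, -3, 3]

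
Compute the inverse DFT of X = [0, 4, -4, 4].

x[n] = (1/4) Σ(k=0 to 3) X[k] · e^(2πikn/4)

Computing each x[n]:
x[0] = 1
x[1] = 1
x[2] = -3
x[3] = 1

x = [1, 1, -3, 1]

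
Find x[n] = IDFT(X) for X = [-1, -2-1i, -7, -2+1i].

x[n] = (1/4) Σ(k=0 to 3) X[k] · e^(2πikn/4)

Computing each x[n]:
x[0] = -3
x[1] = 2
x[2] = -1
x[3] = 1

x = [-3, 2, -1, 1]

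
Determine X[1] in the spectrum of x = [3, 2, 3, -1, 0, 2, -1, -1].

X[1] = Σ(n=0 to 7) x[n] · ω_8^(1n) where ω_8 = e^(-2πi/8)
= (3)·ω_8^0 + (2)·ω_8^1 + (3)·ω_8^2 + (-1)·ω_8^3 + (0)·ω_8^4 + (2)·ω_8^5 + (-1)·ω_8^6 + (-1)·ω_8^7

X[1] = 3-4i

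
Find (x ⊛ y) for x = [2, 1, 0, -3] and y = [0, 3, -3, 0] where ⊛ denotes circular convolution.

(x ⊛ y)[n] = Σ(m=0 to 3) x[m] · y[(n-m) mod 4]

Computing each output sample:
(x ⊛ y)[0] = -9
(x ⊛ y)[1] = 15
(x ⊛ y)[2] = -3
(x ⊛ y)[3] = -3

x ⊛ y = [-9, 15, -3, -3]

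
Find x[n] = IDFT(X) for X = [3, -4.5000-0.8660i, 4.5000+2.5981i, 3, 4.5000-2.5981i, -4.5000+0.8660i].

x[n] = (1/6) Σ(k=0 to 5) X[k] · e^(2πikn/6)

Computing each x[n]:
x[0] = 1
x[1] = -2
x[2] = 2
x[3] = 3
x[4] = 0
x[5] = -1

x = [1, -2, 2, 3, 0, -1]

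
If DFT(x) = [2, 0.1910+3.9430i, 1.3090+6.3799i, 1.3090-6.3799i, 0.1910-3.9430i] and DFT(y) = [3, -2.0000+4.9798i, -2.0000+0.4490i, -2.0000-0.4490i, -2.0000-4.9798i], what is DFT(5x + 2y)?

By linearity: DFT(5x + 2y) = 5·DFT(x) + 2·DFT(y)
= 5·[2, 0.1910+3.9430i, 1.3090+6.3799i, 1.3090-6.3799i, 0.1910-3.9430i] + 2·[3, -2.0000+4.9798i, -2.0000+0.4490i, -2.0000-0.4490i, -2.0000-4.9798i]

Computing element-wise:
Z[0] = 5·(2) + 2·(3) = 16
Z[1] = 5·(0.1910+3.9430i) + 2·(-2.0000+4.9798i) = -3.0450+29.6746i
Z[2] = 5·(1.3090+6.3799i) + 2·(-2.0000+0.4490i) = 2.5450+32.7975i
Z[3] = 5·(1.3090-6.3799i) + 2·(-2.0000-0.4490i) = 2.5450-32.7975i
Z[4] = 5·(0.1910-3.9430i) + 2·(-2.0000-4.9798i) = -3.0450-29.6746i

DFT(5x + 2y) = 5·X + 2·Y = [16, -3.0450+29.6746i, 2.5450+32.7975i, 2.5450-32.7975i, -3.0450-29.6746i]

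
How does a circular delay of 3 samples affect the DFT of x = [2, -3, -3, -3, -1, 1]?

Time shift by 3: X_shifted[k] = ω_6^(3k) · X[k]
Shifted x = [-3, -1, 1, 2, -3, -3]

DFT(x[n-3]) = [-7, -6.0000-5.1962i, 2.0000+1.7321i, -3, 2.0000-1.7321i, -6.0000+5.1962i]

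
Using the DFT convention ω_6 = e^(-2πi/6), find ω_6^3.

ω_6^3 = e^(-2πi·3/6)
= cos(-2π·3/6) + i·sin(-2π·3/6)
= cos(-6π/6) + i·sin(-6π/6)

ω_6^3 = cos(-6π/6) + i·sin(-6π/6) = -1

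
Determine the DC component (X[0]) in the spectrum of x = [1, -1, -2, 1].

X[0] = Σ(n=0 to 3) x[n] · ω_4^0 = Σ x[n]
= (1) + (-1) + (-2) + (1)

X[0] = -1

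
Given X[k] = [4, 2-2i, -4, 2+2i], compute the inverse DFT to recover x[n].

x[n] = (1/4) Σ(k=0 to 3) X[k] · e^(2πikn/4)

Computing each x[n]:
x[0] = 1
x[1] = 3
x[2] = -1
x[3] = 1

x = [1, 3, -1, 1]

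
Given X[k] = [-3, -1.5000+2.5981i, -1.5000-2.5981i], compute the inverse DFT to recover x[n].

x[n] = (1/3) Σ(k=0 to 2) X[k] · e^(2πikn/3)

Computing each x[n]:
x[0] = -2
x[1] = -2
x[2] = 1

x = [-2, -2, 1]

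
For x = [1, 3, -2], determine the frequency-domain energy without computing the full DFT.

Parseval: Σ|x[n]|² = (1/N)Σ|X[k]|², so Σ|X[k]|² = N·Σ|x[n]|² = 3·14.0000

Σ|X[k]|² = N·Σ|x[n]|² = 3·14.0000 = 42.0000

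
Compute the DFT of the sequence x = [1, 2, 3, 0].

X[k] = Σ(n=0 to 3) x[n] · ω_4^(nk)
where ω_4 = e^(-2πi/4)

Computing each X[k]:
X[0] = 6
X[1] = -2-2i
X[2] = 2
X[3] = -2+2i

X = [6, -2-2i, 2, -2+2i]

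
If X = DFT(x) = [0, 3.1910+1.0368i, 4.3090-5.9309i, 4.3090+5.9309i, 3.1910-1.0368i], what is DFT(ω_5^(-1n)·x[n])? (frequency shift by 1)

Modulation property: DFT(ω_5^(-1n)·x[n]) = X[(k-1) mod 5], so circularly shift X by 1 positions.

X[k-1] = [3.1910-1.0368i, 0, 3.1910+1.0368i, 4.3090-5.9309i, 4.3090+5.9309i]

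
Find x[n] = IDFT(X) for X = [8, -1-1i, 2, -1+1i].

x[n] = (1/4) Σ(k=0 to 3) X[k] · e^(2πikn/4)

Computing each x[n]:
x[0] = 2
x[1] = 2
x[2] = 3
x[3] = 1

x = [2, 2, 3, 1]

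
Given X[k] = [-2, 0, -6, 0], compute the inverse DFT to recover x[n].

x[n] = (1/4) Σ(k=0 to 3) X[k] · e^(2πikn/4)

Computing each x[n]:
x[0] = -2
x[1] = 1
x[2] = -2
x[3] = 1

x = [-2, 1, -2, 1]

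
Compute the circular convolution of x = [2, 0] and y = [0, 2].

(x ⊛ y)[n] = Σ(m=0 to 1) x[m] · y[(n-m) mod 2]

Computing each output sample:
(x ⊛ y)[0] = 0
(x ⊛ y)[1] = 4

x ⊛ y = [0, 4]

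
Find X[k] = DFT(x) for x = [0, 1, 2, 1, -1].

X[k] = Σ(n=0 to 4) x[n] · ω_5^(nk)
where ω_5 = e^(-2πi/5)

Computing each X[k]:
X[0] = 3
X[1] = -2.4271-2.4899i
X[2] = 0.9271-0.2245i
X[3] = 0.9271+0.2245i
X[4] = -2.4271+2.4899i

X = [3, -2.4271-2.4899i, 0.9271-0.2245i, 0.9271+0.2245i, -2.4271+2.4899i]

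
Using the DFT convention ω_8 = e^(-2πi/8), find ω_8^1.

ω_8^1 = e^(-2πi·1/8)
= cos(-2π·1/8) + i·sin(-2π·1/8)
= cos(-2π/8) + i·sin(-2π/8)

ω_8^1 = cos(-2π/8) + i·sin(-2π/8) = 0.7071-0.7071i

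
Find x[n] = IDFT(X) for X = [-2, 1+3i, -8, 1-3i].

x[n] = (1/4) Σ(k=0 to 3) X[k] · e^(2πikn/4)

Computing each x[n]:
x[0] = -2
x[1] = 0
x[2] = -3
x[3] = 3

x = [-2, 0, -3, 3]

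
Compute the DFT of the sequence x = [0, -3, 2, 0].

X[k] = Σ(n=0 to 3) x[n] · ω_4^(nk)
where ω_4 = e^(-2πi/4)

Computing each X[k]:
X[0] = -1
X[1] = -2+3i
X[2] = 5
X[3] = -2-3i

X = [-1, -2+3i, 5, -2-3i]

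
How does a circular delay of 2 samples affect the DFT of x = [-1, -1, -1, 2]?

Time shift by 2: X_shifted[k] = ω_4^(2k) · X[k]
Shifted x = [-1, 2, -1, -1]

DFT(x[n-2]) = [-1, -3i, -3, 3i]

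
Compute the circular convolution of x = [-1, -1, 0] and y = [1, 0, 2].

(x ⊛ y)[n] = Σ(m=0 to 2) x[m] · y[(n-m) mod 3]

Computing each output sample:
(x ⊛ y)[0] = -3
(x ⊛ y)[1] = -1
(x ⊛ y)[2] = -2

x ⊛ y = [-3, -1, -2]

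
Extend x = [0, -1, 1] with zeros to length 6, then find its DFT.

Original 3-point DFT: [0, 1.7321i, -1.7321i]
Zero-padded 6-point DFT provides frequency interpolation.

DFT_6([x, 0, ...]) = [0, -1, 1.7321i, 2, -1.7321i, -1]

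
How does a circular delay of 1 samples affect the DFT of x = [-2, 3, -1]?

Time shift by 1: X_shifted[k] = ω_3^(1k) · X[k]
Shifted x = [-1, -2, 3]

DFT(x[n-1]) = [0, -1.5000+4.3301i, -1.5000-4.3301i]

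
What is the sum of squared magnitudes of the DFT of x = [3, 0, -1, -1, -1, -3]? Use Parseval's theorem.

Parseval: Σ|x[n]|² = (1/N)Σ|X[k]|², so Σ|X[k]|² = N·Σ|x[n]|² = 6·21.0000

Σ|X[k]|² = N·Σ|x[n]|² = 6·21.0000 = 126.0000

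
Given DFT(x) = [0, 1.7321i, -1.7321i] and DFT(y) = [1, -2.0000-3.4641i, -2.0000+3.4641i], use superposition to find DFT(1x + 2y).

By linearity: DFT(1x + 2y) = 1·DFT(x) + 2·DFT(y)
= 1·[0, 1.7321i, -1.7321i] + 2·[1, -2.0000-3.4641i, -2.0000+3.4641i]

Computing element-wise:
Z[0] = 1·(0) + 2·(1) = 2
Z[1] = 1·(1.7321i) + 2·(-2.0000-3.4641i) = -4.0000-5.1961i
Z[2] = 1·(-1.7321i) + 2·(-2.0000+3.4641i) = -4.0000+5.1961i

DFT(1x + 2y) = 1·X + 2·Y = [2, -4.0000-5.1961i, -4.0000+5.1961i]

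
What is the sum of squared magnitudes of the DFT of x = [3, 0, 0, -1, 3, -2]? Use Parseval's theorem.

Parseval: Σ|x[n]|² = (1/N)Σ|X[k]|², so Σ|X[k]|² = N·Σ|x[n]|² = 6·23.0000

Σ|X[k]|² = N·Σ|x[n]|² = 6·23.0000 = 138.0000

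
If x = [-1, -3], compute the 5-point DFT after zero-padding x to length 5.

Original 2-point DFT: [-4, 2]
Zero-padded 5-point DFT provides frequency interpolation.

DFT_5([x, 0, ...]) = [-4, -1.9271+2.8532i, 1.4271+1.7634i, 1.4271-1.7634i, -1.9271-2.8532i]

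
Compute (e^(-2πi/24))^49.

Since ω_24^24 = 1, powers reduce modulo 24.
49 mod 24 = 1
So ω_24^49 = ω_24^1 = e^(-2πi·1/24)

ω_24^49 = ω_24^1 = 0.9659-0.2588i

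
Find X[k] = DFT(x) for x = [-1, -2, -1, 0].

X[k] = Σ(n=0 to 3) x[n] · ω_4^(nk)
where ω_4 = e^(-2πi/4)

Computing each X[k]:
X[0] = -4
X[1] = 2i
X[2] = 0
X[3] = -2i

X = [-4, 2i, 0, -2i]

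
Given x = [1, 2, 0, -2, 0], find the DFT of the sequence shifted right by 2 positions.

Time shift by 2: X_shifted[k] = ω_5^(2k) · X[k]
Shifted x = [-2, 0, 1, 2, 0]

DFT(x[n-2]) = [1, -4.4271+0.5878i, -1.0729-0.9511i, -1.0729+0.9511i, -4.4271-0.5878i]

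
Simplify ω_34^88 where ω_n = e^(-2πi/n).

Since ω_34^34 = 1, powers reduce modulo 34.
88 mod 34 = 20
So ω_34^88 = ω_34^20 = e^(-2πi·20/34)

ω_34^88 = ω_34^20 = -0.8502+0.5264i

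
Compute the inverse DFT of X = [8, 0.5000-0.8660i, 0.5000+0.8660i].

x[n] = (1/3) Σ(k=0 to 2) X[k] · e^(2πikn/3)

Computing each x[n]:
x[0] = 3
x[1] = 3
x[2] = 2

x = [3, 3, 2]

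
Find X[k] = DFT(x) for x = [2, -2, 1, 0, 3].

X[k] = Σ(n=0 to 4) x[n] · ω_5^(nk)
where ω_5 = e^(-2πi/5)

Computing each X[k]:
X[0] = 4
X[1] = 1.5000+4.1675i
X[2] = 1.5000+3.8900i
X[3] = 1.5000-3.8900i
X[4] = 1.5000-4.1675i

X = [4, 1.5000+4.1675i, 1.5000+3.8900i, 1.5000-3.8900i, 1.5000-4.1675i]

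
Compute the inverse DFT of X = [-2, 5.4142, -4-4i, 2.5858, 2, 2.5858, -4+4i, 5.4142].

x[n] = (1/8) Σ(k=0 to 7) X[k] · e^(2πikn/8)

Computing each x[n]:
x[0] = 1
x[1] = 1
x[2] = 1
x[3] = -2
x[4] = -3
x[5] = 0
x[6] = 1
x[7] = -1

x = [1, 1, 1, -2, -3, 0, 1, -1]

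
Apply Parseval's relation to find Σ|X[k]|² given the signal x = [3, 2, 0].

Parseval: Σ|x[n]|² = (1/N)Σ|X[k]|², so Σ|X[k]|² = N·Σ|x[n]|² = 3·13.0000

Σ|X[k]|² = N·Σ|x[n]|² = 3·13.0000 = 39.0000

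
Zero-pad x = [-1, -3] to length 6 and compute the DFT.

Original 2-point DFT: [-4, 2]
Zero-padded 6-point DFT provides frequency interpolation.

DFT_6([x, 0, ...]) = [-4, -2.5000+2.5981i, 0.5000+2.5981i, 2, 0.5000-2.5981i, -2.5000-2.5981i]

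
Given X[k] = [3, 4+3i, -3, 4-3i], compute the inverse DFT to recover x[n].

x[n] = (1/4) Σ(k=0 to 3) X[k] · e^(2πikn/4)

Computing each x[n]:
x[0] = 2
x[1] = 0
x[2] = -2
x[3] = 3

x = [2, 0, -2, 3]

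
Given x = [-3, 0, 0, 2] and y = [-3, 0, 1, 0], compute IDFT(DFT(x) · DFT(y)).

(x ⊛ y)[n] = Σ(m=0 to 3) x[m] · y[(n-m) mod 4]

Computing each output sample:
(x ⊛ y)[0] = 9
(x ⊛ y)[1] = 2
(x ⊛ y)[2] = -3
(x ⊛ y)[3] = -6

x ⊛ y = [9, 2, -3, -6]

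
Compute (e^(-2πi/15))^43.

Since ω_15^15 = 1, powers reduce modulo 15.
43 mod 15 = 13
So ω_15^43 = ω_15^13 = e^(-2πi·13/15)

ω_15^43 = ω_15^13 = 0.6691+0.7431i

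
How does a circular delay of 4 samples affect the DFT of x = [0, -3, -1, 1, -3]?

Time shift by 4: X_shifted[k] = ω_5^(4k) · X[k]
Shifted x = [-3, -1, 1, -3, 0]

DFT(x[n-4]) = [-6, -1.6910-1.4001i, -2.8090+4.3920i, -2.8090-4.3920i, -1.6910+1.4001i]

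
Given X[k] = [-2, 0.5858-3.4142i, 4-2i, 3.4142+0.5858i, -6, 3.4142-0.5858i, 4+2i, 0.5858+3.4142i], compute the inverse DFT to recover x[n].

x[n] = (1/8) Σ(k=0 to 7) X[k] · e^(2πikn/8)

Computing each x[n]:
x[0] = 1
x[1] = 1
x[2] = -1
x[3] = 1
x[4] = -1
x[5] = 1
x[6] = -3
x[7] = -1

x = [1, 1, -1, 1, -1, 1, -3, -1]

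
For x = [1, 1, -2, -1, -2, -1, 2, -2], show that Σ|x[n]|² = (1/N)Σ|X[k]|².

Time domain:
Σ|x[n]|² = |1|² + |1|² + |-2|² + |-1|² + |-2|² + |-1|² + |2|² + |-2|² = 20.0000

Frequency domain:
(1/8)Σ|X[k]|² = (1/8)(|-4|² + |3.7071+1.8787i|² + |-1-3i|² + |2.2929-6.1213i|² + |2|² + |2.2929+6.1213i|² + |-1+3i|² + |3.7071-1.8787i|²) = (1/8)·160.0000 = 20.0000

Both sides agree, confirming Parseval's theorem.

Σ|x[n]|² = (1/N)Σ|X[k]|² = 20.0000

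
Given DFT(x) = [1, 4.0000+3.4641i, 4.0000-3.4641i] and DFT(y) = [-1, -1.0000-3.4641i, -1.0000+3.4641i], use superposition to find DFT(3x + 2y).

By linearity: DFT(3x + 2y) = 3·DFT(x) + 2·DFT(y)
= 3·[1, 4.0000+3.4641i, 4.0000-3.4641i] + 2·[-1, -1.0000-3.4641i, -1.0000+3.4641i]

Computing element-wise:
Z[0] = 3·(1) + 2·(-1) = 1
Z[1] = 3·(4.0000+3.4641i) + 2·(-1.0000-3.4641i) = 10.0000+3.4641i
Z[2] = 3·(4.0000-3.4641i) + 2·(-1.0000+3.4641i) = 10.0000-3.4641i

DFT(3x + 2y) = 3·X + 2·Y = [1, 10.0000+3.4641i, 10.0000-3.4641i]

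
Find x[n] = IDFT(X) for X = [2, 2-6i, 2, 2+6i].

x[n] = (1/4) Σ(k=0 to 3) X[k] · e^(2πikn/4)

Computing each x[n]:
x[0] = 2
x[1] = 3
x[2] = 0
x[3] = -3

x = [2, 3, 0, -3]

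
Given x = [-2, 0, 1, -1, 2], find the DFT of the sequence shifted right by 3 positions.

Time shift by 3: X_shifted[k] = ω_5^(3k) · X[k]
Shifted x = [1, -1, 2, -2, 0]

DFT(x[n-3]) = [0, 0.6910-1.4001i, 1.8090+4.3920i, 1.8090-4.3920i, 0.6910+1.4001i]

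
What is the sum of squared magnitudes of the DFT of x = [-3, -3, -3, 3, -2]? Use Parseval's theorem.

Parseval: Σ|x[n]|² = (1/N)Σ|X[k]|², so Σ|X[k]|² = N·Σ|x[n]|² = 5·40.0000

Σ|X[k]|² = N·Σ|x[n]|² = 5·40.0000 = 200.0000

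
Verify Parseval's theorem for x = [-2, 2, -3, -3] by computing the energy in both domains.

Time domain:
Σ|x[n]|² = |-2|² + |2|² + |-3|² + |-3|² = 26.0000

Frequency domain:
(1/4)Σ|X[k]|² = (1/4)(|-6|² + |1-5i|² + |-4|² + |1+5i|²) = (1/4)·104.0000 = 26.0000

Both sides agree, confirming Parseval's theorem.

Σ|x[n]|² = (1/N)Σ|X[k]|² = 26.0000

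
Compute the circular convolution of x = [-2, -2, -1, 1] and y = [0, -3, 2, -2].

(x ⊛ y)[n] = Σ(m=0 to 3) x[m] · y[(n-m) mod 4]

Computing each output sample:
(x ⊛ y)[0] = -1
(x ⊛ y)[1] = 10
(x ⊛ y)[2] = 0
(x ⊛ y)[3] = 3

x ⊛ y = [-1, 10, 0, 3]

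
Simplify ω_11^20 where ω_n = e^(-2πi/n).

Since ω_11^11 = 1, powers reduce modulo 11.
20 mod 11 = 9
So ω_11^20 = ω_11^9 = e^(-2πi·9/11)

ω_11^20 = ω_11^9 = 0.4154+0.9096i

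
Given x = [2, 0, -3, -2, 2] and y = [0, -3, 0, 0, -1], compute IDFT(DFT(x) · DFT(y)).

(x ⊛ y)[n] = Σ(m=0 to 4) x[m] · y[(n-m) mod 5]

Computing each output sample:
(x ⊛ y)[0] = -6
(x ⊛ y)[1] = -3
(x ⊛ y)[2] = 2
(x ⊛ y)[3] = 7
(x ⊛ y)[4] = 4

x ⊛ y = [-6, -3, 2, 7, 4]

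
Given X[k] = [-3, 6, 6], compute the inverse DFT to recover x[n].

x[n] = (1/3) Σ(k=0 to 2) X[k] · e^(2πikn/3)

Computing each x[n]:
x[0] = 3
x[1] = -3
x[2] = -3

x = [3, -3, -3]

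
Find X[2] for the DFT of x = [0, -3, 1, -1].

X[2] = Σ(n=0 to 3) x[n] · ω_4^(2n) where ω_4 = e^(-2πi/4)
= (0)·ω_4^0 + (-3)·ω_4^2 + (1)·ω_4^4 + (-1)·ω_4^6

X[2] = 5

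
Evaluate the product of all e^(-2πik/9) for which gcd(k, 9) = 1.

The primitive 9th roots of unity are ω_9^k for k coprime to 9: k ∈ {1, 2, 4, 5, 7, 8}
Their product equals the constant term of the cyclotomic polynomial Φ_9(x) up to sign.
For n ≥ 3, the product of all primitive nth roots of unity is 1. (For n=1 it is 1; for n=2 it is -1.)

1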